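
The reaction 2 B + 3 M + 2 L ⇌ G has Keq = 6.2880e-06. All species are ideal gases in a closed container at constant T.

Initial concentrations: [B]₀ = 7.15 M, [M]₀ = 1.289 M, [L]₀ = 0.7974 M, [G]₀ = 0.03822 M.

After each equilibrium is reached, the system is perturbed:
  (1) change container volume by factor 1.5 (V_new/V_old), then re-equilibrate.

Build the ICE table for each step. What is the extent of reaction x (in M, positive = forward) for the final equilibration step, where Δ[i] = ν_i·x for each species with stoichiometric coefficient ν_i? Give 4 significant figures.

x = -4.1808e-04 M

Q₀ = 5.4899e-04 vs Keq = 6.2880e-06 ⇒ Q>K, reverse
Step 1:
                  B         M         L         G
  init         7.15     1.289    0.7974   0.03822
  Δ         0.07506    0.1126   0.07506  -0.03753
  eq          7.225     1.402    0.8725 6.8795e-04
  solve Keq expr → x = -0.03753; check Q = 6.2880e-06
Then change container volume by factor 1.5 (V_new/V_old).
Step 2:
                  B         M         L         G
  init        4.817    0.9344    0.5816 4.5864e-04
  Δ       8.3616e-04  0.001254 8.3616e-04 -4.1808e-04
  eq          4.818    0.9357    0.5825 4.0557e-05
  solve Keq expr → x = -4.1808e-04; check Q = 6.2880e-06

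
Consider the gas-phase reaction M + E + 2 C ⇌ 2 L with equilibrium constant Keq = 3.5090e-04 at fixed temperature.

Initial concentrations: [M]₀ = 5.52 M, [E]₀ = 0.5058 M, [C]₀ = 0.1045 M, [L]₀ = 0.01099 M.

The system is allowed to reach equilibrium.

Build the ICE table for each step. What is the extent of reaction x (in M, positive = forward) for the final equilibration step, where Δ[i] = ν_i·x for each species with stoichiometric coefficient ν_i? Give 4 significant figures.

x = -0.003736 M

Q₀ = 0.003961 vs Keq = 3.5090e-04 ⇒ Q>K, reverse
Step 1:
                    M           E           C           L
  Initial        5.52      0.5058      0.1045     0.01099
  Change     0.003736    0.003736    0.007471   -0.007471
  Equil         5.524      0.5095       0.112    0.003519
  solve Keq expr → x = -0.003736; check Q = 3.5090e-04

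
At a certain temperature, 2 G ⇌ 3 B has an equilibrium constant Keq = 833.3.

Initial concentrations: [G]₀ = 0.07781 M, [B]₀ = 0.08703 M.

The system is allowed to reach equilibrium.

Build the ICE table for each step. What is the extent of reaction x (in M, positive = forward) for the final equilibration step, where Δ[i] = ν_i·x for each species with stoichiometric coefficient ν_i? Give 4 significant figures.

Q₀ = 0.1089 vs Keq = 833.3 ⇒ Q<K, forward
Step 1:
                  G         B
  Initial   0.07781   0.08703
  Change   -0.07473    0.1121
  Equil    0.003078    0.1991
  solve Keq expr → x = 0.03737; check Q = 833.3

x = 0.03737 M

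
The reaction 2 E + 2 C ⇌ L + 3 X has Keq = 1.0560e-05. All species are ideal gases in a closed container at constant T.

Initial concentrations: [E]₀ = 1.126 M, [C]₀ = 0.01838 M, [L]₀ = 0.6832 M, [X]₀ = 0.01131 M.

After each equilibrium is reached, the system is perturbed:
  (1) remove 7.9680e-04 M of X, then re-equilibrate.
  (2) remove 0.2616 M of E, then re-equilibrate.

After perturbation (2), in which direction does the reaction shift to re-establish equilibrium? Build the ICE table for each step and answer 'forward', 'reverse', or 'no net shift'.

Q₀ = 0.002308 vs Keq = 1.0560e-05 ⇒ Q>K, reverse
Step 1:
                    E           C           L           X
  Initial       1.126     0.01838      0.6832     0.01131
  Change      0.00602     0.00602    -0.00301    -0.00903
  Equil         1.132      0.0244      0.6802     0.00228
  solve Keq expr → x = -0.00301; check Q = 1.0560e-05
Then remove 7.9680e-04 M of X.
Step 2:
                    E           C           L           X
  Initial       1.132      0.0244      0.6802    0.001483
  Change  -5.0934e-04 -5.0934e-04  2.5467e-04  7.6401e-04
  Equil         1.132     0.02389      0.6804    0.002247
  solve Keq expr → x = 2.5467e-04; check Q = 1.0560e-05
Then remove 0.2616 M of E.
Step 3:
                    E           C           L           X
  Initial      0.8699     0.02389      0.6804    0.002247
  Change   2.3238e-04  2.3238e-04 -1.1619e-04 -3.4857e-04
  Equil        0.8701     0.02412      0.6803    0.001898
  solve Keq expr → x = -1.1619e-04; check Q = 1.0560e-05

Direction: reverse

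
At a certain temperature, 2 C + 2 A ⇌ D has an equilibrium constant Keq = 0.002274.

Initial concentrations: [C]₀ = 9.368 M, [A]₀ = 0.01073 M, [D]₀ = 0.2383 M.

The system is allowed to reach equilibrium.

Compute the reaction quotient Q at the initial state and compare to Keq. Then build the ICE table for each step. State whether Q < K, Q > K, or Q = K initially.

Q₀ = 23.58 vs Keq = 0.002274 ⇒ Q>K, reverse
Step 1:
                  C         A         D
  Initial     9.368   0.01073    0.2383
  Change     0.4025    0.4025   -0.2012
  Equil        9.77    0.4132   0.03706
  solve Keq expr → x = -0.2012; check Q = 0.002274

Q₀ = 23.58; Q > K (proceeds reverse)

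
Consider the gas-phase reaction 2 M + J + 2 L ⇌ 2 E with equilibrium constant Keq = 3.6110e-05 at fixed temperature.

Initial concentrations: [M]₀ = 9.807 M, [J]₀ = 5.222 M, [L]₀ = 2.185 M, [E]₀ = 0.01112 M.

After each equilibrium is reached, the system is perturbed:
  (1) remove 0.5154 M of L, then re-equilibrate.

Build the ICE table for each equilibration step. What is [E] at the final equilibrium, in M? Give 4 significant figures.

Q₀ = 5.1570e-08 vs Keq = 3.6110e-05 ⇒ Q<K, forward
Step 1:
                  M         J         L         E
  I           9.807     5.222     2.185   0.01112
  C         -0.2412   -0.1206   -0.2412    0.2412
  E           9.566     5.101     1.944    0.2524
  solve Keq expr → x = 0.1206; check Q = 3.6110e-05
Then remove 0.5154 M of L.
Step 2:
                  M         J         L         E
  I           9.566     5.101     1.428    0.2524
  C         0.05771   0.02886   0.05771  -0.05771
  E           9.623      5.13     1.486    0.1946
  solve Keq expr → x = -0.02886; check Q = 3.6110e-05

[E]_eq = 0.1946 M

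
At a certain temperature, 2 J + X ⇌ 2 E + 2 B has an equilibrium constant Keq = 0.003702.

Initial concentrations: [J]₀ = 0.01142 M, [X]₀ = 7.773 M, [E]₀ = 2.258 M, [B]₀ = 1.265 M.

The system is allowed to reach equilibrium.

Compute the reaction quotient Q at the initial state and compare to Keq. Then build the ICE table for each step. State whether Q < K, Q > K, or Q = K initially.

Q₀ = 8048; Q > K (proceeds reverse)

Q₀ = 8048 vs Keq = 0.003702 ⇒ Q>K, reverse
Step 1:
                   J          X          E          B
  Initial    0.01142      7.773      2.258      1.265
  Change       1.097     0.5487     -1.097     -1.097
  Equil        1.109      8.322      1.161     0.1677
  solve Keq expr → x = -0.5487; check Q = 0.003702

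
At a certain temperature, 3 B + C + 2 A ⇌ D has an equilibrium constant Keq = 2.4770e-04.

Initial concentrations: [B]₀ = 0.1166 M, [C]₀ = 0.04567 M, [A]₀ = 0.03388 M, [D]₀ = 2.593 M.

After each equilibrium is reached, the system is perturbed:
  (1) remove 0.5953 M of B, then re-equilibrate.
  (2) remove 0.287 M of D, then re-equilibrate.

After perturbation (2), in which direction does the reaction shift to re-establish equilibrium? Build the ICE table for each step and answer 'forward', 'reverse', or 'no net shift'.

Q₀ = 3.1202e+07 vs Keq = 2.4770e-04 ⇒ Q>K, reverse
Step 1:
                  B         C         A         D
  I          0.1166   0.04567   0.03388     2.593
  C           5.238     1.746     3.492    -1.746
  E           5.355     1.792     3.526     0.847
  solve Keq expr → x = -1.746; check Q = 2.4770e-04
Then remove 0.5953 M of B.
Step 2:
                  B         C         A         D
  I           4.759     1.792     3.526     0.847
  C          0.2237   0.07456    0.1491  -0.07456
  E           4.983     1.866     3.675    0.7724
  solve Keq expr → x = -0.07456; check Q = 2.4770e-04
Then remove 0.287 M of D.
Step 3:
                  B         C         A         D
  I           4.983     1.866     3.675    0.4854
  C         -0.2574  -0.08579   -0.1716   0.08579
  E           4.726      1.78     3.503    0.5712
  solve Keq expr → x = 0.08579; check Q = 2.4770e-04

Direction: forward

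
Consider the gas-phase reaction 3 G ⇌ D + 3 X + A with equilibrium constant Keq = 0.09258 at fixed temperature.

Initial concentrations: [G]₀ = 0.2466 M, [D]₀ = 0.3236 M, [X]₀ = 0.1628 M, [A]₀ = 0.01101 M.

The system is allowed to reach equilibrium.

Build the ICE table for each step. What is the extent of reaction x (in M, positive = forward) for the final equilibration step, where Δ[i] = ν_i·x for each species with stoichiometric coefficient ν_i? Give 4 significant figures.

x = 0.03346 M

Q₀ = 0.001025 vs Keq = 0.09258 ⇒ Q<K, forward
Step 1:
                    G           D           X           A
  init         0.2466      0.3236      0.1628     0.01101
  Δ           -0.1004     0.03346      0.1004     0.03346
  eq           0.1462      0.3571      0.2632     0.04447
  solve Keq expr → x = 0.03346; check Q = 0.09258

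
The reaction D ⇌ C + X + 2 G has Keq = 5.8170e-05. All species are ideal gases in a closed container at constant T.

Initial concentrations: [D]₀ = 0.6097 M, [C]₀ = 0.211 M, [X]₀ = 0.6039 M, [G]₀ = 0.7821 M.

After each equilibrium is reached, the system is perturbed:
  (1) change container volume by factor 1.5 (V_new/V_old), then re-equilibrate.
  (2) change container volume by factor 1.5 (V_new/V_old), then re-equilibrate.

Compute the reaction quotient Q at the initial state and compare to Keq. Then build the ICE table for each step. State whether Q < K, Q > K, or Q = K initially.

Q₀ = 0.1278 vs Keq = 5.8170e-05 ⇒ Q>K, reverse
Step 1:
                   D          C          X          G
  init        0.6097      0.211     0.6039     0.7821
  Δ           0.2101    -0.2101    -0.2101    -0.4202
  eq          0.8198 9.2427e-04     0.3938     0.3619
  solve Keq expr → x = -0.2101; check Q = 5.8170e-05
Then change container volume by factor 1.5 (V_new/V_old).
Step 2:
                   D          C          X          G
  init        0.5465 6.1618e-04     0.2625     0.2413
  Δ          -0.0014     0.0014     0.0014     0.0028
  eq          0.5451   0.002016     0.2639     0.2441
  solve Keq expr → x = 0.0014; check Q = 5.8170e-05
Then change container volume by factor 1.5 (V_new/V_old).
Step 3:
                   D          C          X          G
  init        0.3634   0.001344      0.176     0.1627
  Δ        -0.002797   0.002797   0.002797   0.005595
  eq          0.3606   0.004141     0.1788     0.1683
  solve Keq expr → x = 0.002797; check Q = 5.8170e-05

Q₀ = 0.1278; Q > K (proceeds reverse)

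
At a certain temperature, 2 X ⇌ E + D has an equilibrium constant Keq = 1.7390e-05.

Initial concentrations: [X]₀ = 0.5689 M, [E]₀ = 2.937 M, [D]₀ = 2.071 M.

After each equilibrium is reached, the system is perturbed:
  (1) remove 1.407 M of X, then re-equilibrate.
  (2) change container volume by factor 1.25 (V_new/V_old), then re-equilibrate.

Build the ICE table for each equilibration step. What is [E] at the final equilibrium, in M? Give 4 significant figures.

Q₀ = 18.79 vs Keq = 1.7390e-05 ⇒ Q>K, reverse
Step 1:
                    X           E           D
  init         0.5689       2.937       2.071
  Δ             4.141      -2.071      -2.071
  eq             4.71      0.8664  4.4525e-04
  solve Keq expr → x = -2.071; check Q = 1.7390e-05
Then remove 1.407 M of X.
Step 2:
                    X           E           D
  init          3.303      0.8664  4.4525e-04
  Δ        4.5233e-04 -2.2616e-04 -2.2616e-04
  eq            3.303      0.8662  2.1908e-04
  solve Keq expr → x = -2.2616e-04; check Q = 1.7390e-05
Then change container volume by factor 1.25 (V_new/V_old).
Step 3:
                    X           E           D
  init          2.643       0.693  1.7527e-04
  Δ                 0           0           0
  eq            2.643       0.693  1.7527e-04
  solve Keq expr → x = 0; check Q = 1.7390e-05

[E]_eq = 0.693 M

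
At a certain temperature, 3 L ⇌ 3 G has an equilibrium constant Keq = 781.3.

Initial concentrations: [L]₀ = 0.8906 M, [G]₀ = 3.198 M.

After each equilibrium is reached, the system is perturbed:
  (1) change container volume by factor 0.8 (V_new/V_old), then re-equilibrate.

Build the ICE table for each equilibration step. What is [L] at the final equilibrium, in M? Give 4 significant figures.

[L]_eq = 0.5005 M

Q₀ = 46.3 vs Keq = 781.3 ⇒ Q<K, forward
Step 1:
                  L         G
  Initial    0.8906     3.198
  Change    -0.4902    0.4902
  Equil      0.4004     3.688
  solve Keq expr → x = 0.1634; check Q = 781.3
Then change container volume by factor 0.8 (V_new/V_old).
Step 2:
                  L         G
  Initial    0.5005      4.61
  Change          0         0
  Equil      0.5005      4.61
  solve Keq expr → x = 0; check Q = 781.3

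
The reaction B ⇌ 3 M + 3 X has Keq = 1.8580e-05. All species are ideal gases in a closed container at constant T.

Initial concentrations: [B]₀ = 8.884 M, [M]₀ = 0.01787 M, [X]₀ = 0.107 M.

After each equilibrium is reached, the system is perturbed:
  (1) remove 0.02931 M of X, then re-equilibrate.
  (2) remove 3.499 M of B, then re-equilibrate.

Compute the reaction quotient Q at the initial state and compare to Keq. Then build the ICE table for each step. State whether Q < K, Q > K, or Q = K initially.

Q₀ = 7.8689e-10; Q < K (proceeds forward)

Q₀ = 7.8689e-10 vs Keq = 1.8580e-05 ⇒ Q<K, forward
Step 1:
                    B           M           X
  Initial       8.884     0.01787       0.107
  Change     -0.05858      0.1757      0.1757
  Equil         8.825      0.1936      0.2827
  solve Keq expr → x = 0.05858; check Q = 1.8580e-05
Then remove 0.02931 M of X.
Step 2:
                    B           M           X
  Initial       8.825      0.1936      0.2534
  Change    -0.004111     0.01233     0.01233
  Equil         8.821      0.2059      0.2658
  solve Keq expr → x = 0.004111; check Q = 1.8580e-05
Then remove 3.499 M of B.
Step 3:
                    B           M           X
  Initial       5.322      0.2059      0.2658
  Change     0.006229    -0.01869    -0.01869
  Equil         5.329      0.1872      0.2471
  solve Keq expr → x = -0.006229; check Q = 1.8580e-05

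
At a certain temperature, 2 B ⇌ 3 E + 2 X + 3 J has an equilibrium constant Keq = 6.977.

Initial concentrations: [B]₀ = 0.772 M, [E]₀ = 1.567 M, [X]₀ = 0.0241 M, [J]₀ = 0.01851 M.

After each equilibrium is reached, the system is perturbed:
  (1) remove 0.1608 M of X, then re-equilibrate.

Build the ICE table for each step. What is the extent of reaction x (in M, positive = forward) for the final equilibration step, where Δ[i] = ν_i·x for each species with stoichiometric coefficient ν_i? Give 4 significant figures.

Q₀ = 2.3781e-08 vs Keq = 6.977 ⇒ Q<K, forward
Step 1:
                   B          E          X          J
  I            0.772      1.567     0.0241    0.01851
  C          -0.4418     0.6627     0.4418     0.6627
  E           0.3302       2.23     0.4659     0.6812
  solve Keq expr → x = 0.2209; check Q = 6.977
Then remove 0.1608 M of X.
Step 2:
                   B          E          X          J
  I           0.3302       2.23     0.3051     0.6812
  C         -0.04044    0.06066    0.04044    0.06066
  E           0.2898       2.29     0.3455     0.7419
  solve Keq expr → x = 0.02022; check Q = 6.977

x = 0.02022 M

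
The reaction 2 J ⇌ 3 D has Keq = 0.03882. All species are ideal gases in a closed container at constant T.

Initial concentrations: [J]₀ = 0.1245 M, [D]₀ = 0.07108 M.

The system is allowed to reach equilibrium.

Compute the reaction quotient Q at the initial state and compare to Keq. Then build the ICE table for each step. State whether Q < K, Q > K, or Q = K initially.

Q₀ = 0.02317 vs Keq = 0.03882 ⇒ Q<K, forward
Step 1:
                  J         D
  I          0.1245   0.07108
  C       -0.006821   0.01023
  E          0.1177   0.08131
  solve Keq expr → x = 0.00341; check Q = 0.03882

Q₀ = 0.02317; Q < K (proceeds forward)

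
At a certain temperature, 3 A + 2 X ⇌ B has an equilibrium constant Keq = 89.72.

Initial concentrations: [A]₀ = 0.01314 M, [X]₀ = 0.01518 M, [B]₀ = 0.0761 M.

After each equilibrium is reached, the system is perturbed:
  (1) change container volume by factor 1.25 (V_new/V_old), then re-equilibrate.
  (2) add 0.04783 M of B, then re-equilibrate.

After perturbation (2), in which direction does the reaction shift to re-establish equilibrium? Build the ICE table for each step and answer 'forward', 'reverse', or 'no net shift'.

Direction: reverse

Q₀ = 1.4556e+08 vs Keq = 89.72 ⇒ Q>K, reverse
Step 1:
                   A          X          B
  init       0.01314    0.01518     0.0761
  Δ           0.1866     0.1244   -0.06219
  eq          0.1997     0.1396    0.01391
  solve Keq expr → x = -0.06219; check Q = 89.72
Then change container volume by factor 1.25 (V_new/V_old).
Step 2:
                   A          X          B
  init        0.1598     0.1116    0.01113
  Δ           0.0132   0.008797  -0.004399
  eq           0.173     0.1204   0.006733
  solve Keq expr → x = -0.004399; check Q = 89.72
Then add 0.04783 M of B.
Step 3:
                   A          X          B
  init         0.173     0.1204    0.05456
  Δ          0.06547    0.04365   -0.02182
  eq          0.2384     0.1641    0.03274
  solve Keq expr → x = -0.02182; check Q = 89.72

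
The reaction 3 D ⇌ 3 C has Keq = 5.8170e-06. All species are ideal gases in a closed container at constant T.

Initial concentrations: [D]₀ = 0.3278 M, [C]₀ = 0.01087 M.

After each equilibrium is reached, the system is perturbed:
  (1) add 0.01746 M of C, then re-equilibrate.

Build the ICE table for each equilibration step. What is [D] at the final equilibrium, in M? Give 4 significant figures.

[D]_eq = 0.3498 M

Q₀ = 3.6464e-05 vs Keq = 5.8170e-06 ⇒ Q>K, reverse
Step 1:
                    D           C
  init         0.3278     0.01087
  Δ          0.004887   -0.004887
  eq           0.3327    0.005983
  solve Keq expr → x = -0.001629; check Q = 5.8170e-06
Then add 0.01746 M of C.
Step 2:
                    D           C
  init         0.3327     0.02344
  Δ           0.01715    -0.01715
  eq           0.3498    0.006292
  solve Keq expr → x = -0.005717; check Q = 5.8170e-06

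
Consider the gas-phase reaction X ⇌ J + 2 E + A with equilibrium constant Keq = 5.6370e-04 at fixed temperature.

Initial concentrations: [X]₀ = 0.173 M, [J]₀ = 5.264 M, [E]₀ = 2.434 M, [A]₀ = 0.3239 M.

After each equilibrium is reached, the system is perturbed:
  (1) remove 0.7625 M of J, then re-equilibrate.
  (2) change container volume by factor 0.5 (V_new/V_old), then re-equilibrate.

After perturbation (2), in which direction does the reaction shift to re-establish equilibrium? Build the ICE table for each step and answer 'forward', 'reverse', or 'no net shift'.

Q₀ = 58.39 vs Keq = 5.6370e-04 ⇒ Q>K, reverse
Step 1:
                   X          J          E          A
  Initial      0.173      5.264      2.434     0.3239
  Change      0.3239    -0.3239    -0.6478    -0.3239
  Equil       0.4969       4.94      1.786 1.7770e-05
  solve Keq expr → x = -0.3239; check Q = 5.6370e-04
Then remove 0.7625 M of J.
Step 2:
                   X          J          E          A
  Initial     0.4969      4.178      1.786 1.7770e-05
  Change  -3.2431e-06 3.2431e-06 6.4861e-06 3.2431e-06
  Equil       0.4969      4.178      1.786 2.1013e-05
  solve Keq expr → x = 3.2431e-06; check Q = 5.6370e-04
Then change container volume by factor 0.5 (V_new/V_old).
Step 3:
                   X          J          E          A
  Initial     0.9938      8.355      3.572 4.2026e-05
  Change  3.6772e-05 -3.6772e-05 -7.3545e-05 -3.6772e-05
  Equil       0.9938      8.355      3.572 5.2537e-06
  solve Keq expr → x = -3.6772e-05; check Q = 5.6370e-04

Direction: reverse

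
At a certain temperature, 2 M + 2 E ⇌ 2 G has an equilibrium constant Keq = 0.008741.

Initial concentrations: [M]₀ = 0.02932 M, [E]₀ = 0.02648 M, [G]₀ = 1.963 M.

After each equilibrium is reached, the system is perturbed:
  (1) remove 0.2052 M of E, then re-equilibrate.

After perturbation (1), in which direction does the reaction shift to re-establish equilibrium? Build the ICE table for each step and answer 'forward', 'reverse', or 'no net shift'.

Q₀ = 6.3926e+06 vs Keq = 0.008741 ⇒ Q>K, reverse
Step 1:
                    M           E           G
  Initial     0.02932     0.02648       1.963
  Change        1.688       1.688      -1.688
  Equil         1.717       1.714      0.2752
  solve Keq expr → x = -0.8439; check Q = 0.008741
Then remove 0.2052 M of E.
Step 2:
                    M           E           G
  Initial       1.717       1.509      0.2752
  Change      0.02526     0.02526    -0.02526
  Equil         1.742       1.534      0.2499
  solve Keq expr → x = -0.01263; check Q = 0.008741

Direction: reverse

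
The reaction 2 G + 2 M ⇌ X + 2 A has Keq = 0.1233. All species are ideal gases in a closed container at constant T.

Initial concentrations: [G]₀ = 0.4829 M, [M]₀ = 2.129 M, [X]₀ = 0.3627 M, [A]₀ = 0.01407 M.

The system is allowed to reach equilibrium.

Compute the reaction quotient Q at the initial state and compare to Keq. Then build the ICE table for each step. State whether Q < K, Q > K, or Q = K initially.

Q₀ = 6.7931e-05; Q < K (proceeds forward)

Q₀ = 6.7931e-05 vs Keq = 0.1233 ⇒ Q<K, forward
Step 1:
                    G           M           X           A
  I            0.4829       2.129      0.3627     0.01407
  C             -0.23       -0.23       0.115        0.23
  E            0.2529       1.899      0.4777       0.244
  solve Keq expr → x = 0.115; check Q = 0.1233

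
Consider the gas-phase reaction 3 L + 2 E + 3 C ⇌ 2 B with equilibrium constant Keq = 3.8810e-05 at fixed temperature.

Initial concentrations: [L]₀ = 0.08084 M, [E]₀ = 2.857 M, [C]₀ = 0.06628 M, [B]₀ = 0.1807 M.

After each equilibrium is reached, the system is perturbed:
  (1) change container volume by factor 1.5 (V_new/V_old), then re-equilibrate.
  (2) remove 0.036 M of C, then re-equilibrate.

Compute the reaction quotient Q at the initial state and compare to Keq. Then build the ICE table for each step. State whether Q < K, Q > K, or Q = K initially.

Q₀ = 2.6006e+04; Q > K (proceeds reverse)

Q₀ = 2.6006e+04 vs Keq = 3.8810e-05 ⇒ Q>K, reverse
Step 1:
                   L          E          C          B
  Initial    0.08084      2.857    0.06628     0.1807
  Change      0.2699     0.1799     0.2699    -0.1799
  Equil       0.3507      3.037     0.3362 7.6603e-04
  solve Keq expr → x = -0.08997; check Q = 3.8810e-05
Then change container volume by factor 1.5 (V_new/V_old).
Step 2:
                   L          E          C          B
  Initial     0.2338      2.025     0.2241 5.1069e-04
  Change  5.3742e-04 3.5828e-04 5.3742e-04 -3.5828e-04
  Equil       0.2344      2.025     0.2247 1.5241e-04
  solve Keq expr → x = -1.7914e-04; check Q = 3.8810e-05
Then remove 0.036 M of C.
Step 3:
                   L          E          C          B
  Initial     0.2344      2.025     0.1887 1.5241e-04
  Change  5.2551e-05 3.5034e-05 5.2551e-05 -3.5034e-05
  Equil       0.2344      2.025     0.1887 1.1738e-04
  solve Keq expr → x = -1.7517e-05; check Q = 3.8810e-05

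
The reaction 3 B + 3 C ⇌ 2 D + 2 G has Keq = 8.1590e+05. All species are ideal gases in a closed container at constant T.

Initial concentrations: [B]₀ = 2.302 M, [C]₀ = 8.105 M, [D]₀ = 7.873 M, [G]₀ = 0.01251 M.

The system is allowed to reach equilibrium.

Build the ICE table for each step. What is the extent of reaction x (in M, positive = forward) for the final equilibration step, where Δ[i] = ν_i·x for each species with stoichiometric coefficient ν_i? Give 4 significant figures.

Q₀ = 1.4936e-06 vs Keq = 8.1590e+05 ⇒ Q<K, forward
Step 1:
                  B         C         D         G
  I           2.302     8.105     7.873   0.01251
  C          -2.291    -2.291     1.527     1.527
  E         0.01093     5.814       9.4      1.54
  solve Keq expr → x = 0.7637; check Q = 8.1590e+05

x = 0.7637 M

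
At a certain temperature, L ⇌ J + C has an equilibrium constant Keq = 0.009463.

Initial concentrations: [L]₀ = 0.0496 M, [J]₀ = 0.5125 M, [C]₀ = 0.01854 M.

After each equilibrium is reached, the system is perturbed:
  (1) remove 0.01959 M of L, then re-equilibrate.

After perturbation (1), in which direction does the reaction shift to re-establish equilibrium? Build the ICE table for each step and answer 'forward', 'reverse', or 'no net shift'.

Direction: reverse

Q₀ = 0.1916 vs Keq = 0.009463 ⇒ Q>K, reverse
Step 1:
                   L          J          C
  Initial     0.0496     0.5125    0.01854
  Change     0.01726   -0.01726   -0.01726
  Equil      0.06686     0.4952   0.001278
  solve Keq expr → x = -0.01726; check Q = 0.009463
Then remove 0.01959 M of L.
Step 2:
                   L          J          C
  Initial    0.04727     0.4952   0.001278
  Change  3.6665e-04 -3.6665e-04 -3.6665e-04
  Equil      0.04764     0.4949 9.1096e-04
  solve Keq expr → x = -3.6665e-04; check Q = 0.009463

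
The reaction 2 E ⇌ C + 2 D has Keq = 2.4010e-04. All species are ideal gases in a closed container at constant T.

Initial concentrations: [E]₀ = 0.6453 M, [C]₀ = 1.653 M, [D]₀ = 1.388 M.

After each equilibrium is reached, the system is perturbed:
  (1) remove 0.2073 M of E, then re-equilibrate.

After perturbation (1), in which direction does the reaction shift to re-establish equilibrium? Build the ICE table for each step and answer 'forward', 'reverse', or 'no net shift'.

Q₀ = 7.648 vs Keq = 2.4010e-04 ⇒ Q>K, reverse
Step 1:
                   E          C          D
  init        0.6453      1.653      1.388
  Δ            1.357    -0.6783     -1.357
  eq           2.002     0.9747    0.03142
  solve Keq expr → x = -0.6783; check Q = 2.4010e-04
Then remove 0.2073 M of E.
Step 2:
                   E          C          D
  init         1.795     0.9747    0.03142
  Δ         0.003181   -0.00159  -0.003181
  eq           1.798     0.9731    0.02824
  solve Keq expr → x = -0.00159; check Q = 2.4010e-04

Direction: reverse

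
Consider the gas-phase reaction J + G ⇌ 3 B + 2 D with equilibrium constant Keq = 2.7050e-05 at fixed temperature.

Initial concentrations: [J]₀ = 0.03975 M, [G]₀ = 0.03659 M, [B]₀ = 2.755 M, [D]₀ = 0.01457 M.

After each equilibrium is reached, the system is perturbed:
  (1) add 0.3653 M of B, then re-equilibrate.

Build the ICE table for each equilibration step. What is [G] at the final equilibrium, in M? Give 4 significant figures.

Q₀ = 3.052 vs Keq = 2.7050e-05 ⇒ Q>K, reverse
Step 1:
                    J           G           B           D
  I           0.03975     0.03659       2.755     0.01457
  C          0.007259    0.007259    -0.02178    -0.01452
  E           0.04701     0.04385       2.733  5.2256e-05
  solve Keq expr → x = -0.007259; check Q = 2.7050e-05
Then add 0.3653 M of B.
Step 2:
                    J           G           B           D
  I           0.04701     0.04385       3.099  5.2256e-05
  C        4.4793e-06  4.4793e-06 -1.3438e-05 -8.9586e-06
  E           0.04701     0.04385       3.099  4.3298e-05
  solve Keq expr → x = -4.4793e-06; check Q = 2.7050e-05

[G]_eq = 0.04385 M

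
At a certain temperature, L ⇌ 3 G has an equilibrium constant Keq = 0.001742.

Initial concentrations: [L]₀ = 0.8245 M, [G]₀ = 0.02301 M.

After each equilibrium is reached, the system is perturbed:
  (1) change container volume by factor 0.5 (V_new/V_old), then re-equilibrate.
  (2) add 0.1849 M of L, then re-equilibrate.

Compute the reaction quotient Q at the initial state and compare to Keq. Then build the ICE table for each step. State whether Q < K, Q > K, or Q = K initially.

Q₀ = 1.4776e-05; Q < K (proceeds forward)

Q₀ = 1.4776e-05 vs Keq = 0.001742 ⇒ Q<K, forward
Step 1:
                   L          G
  I           0.8245    0.02301
  C         -0.02949    0.08846
  E            0.795     0.1115
  solve Keq expr → x = 0.02949; check Q = 0.001742
Then change container volume by factor 0.5 (V_new/V_old).
Step 2:
                   L          G
  I             1.59     0.2229
  C          0.02723    -0.0817
  E            1.617     0.1412
  solve Keq expr → x = -0.02723; check Q = 0.001742
Then add 0.1849 M of L.
Step 3:
                   L          G
  I            1.802     0.1412
  C        -0.001714   0.005143
  E              1.8     0.1464
  solve Keq expr → x = 0.001714; check Q = 0.001742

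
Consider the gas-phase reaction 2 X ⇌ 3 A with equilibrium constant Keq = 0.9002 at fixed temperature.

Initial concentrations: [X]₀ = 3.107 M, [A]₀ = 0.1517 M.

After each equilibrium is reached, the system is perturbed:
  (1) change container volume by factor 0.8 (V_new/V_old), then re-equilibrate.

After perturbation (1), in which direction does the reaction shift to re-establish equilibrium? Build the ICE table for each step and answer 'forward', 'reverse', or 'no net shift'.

Direction: reverse

Q₀ = 3.6164e-04 vs Keq = 0.9002 ⇒ Q<K, forward
Step 1:
                    X           A
  Initial       3.107      0.1517
  Change      -0.9676       1.451
  Equil         2.139       1.603
  solve Keq expr → x = 0.4838; check Q = 0.9002
Then change container volume by factor 0.8 (V_new/V_old).
Step 2:
                    X           A
  Initial       2.674       2.004
  Change      0.07323     -0.1098
  Equil         2.747       1.894
  solve Keq expr → x = -0.03661; check Q = 0.9002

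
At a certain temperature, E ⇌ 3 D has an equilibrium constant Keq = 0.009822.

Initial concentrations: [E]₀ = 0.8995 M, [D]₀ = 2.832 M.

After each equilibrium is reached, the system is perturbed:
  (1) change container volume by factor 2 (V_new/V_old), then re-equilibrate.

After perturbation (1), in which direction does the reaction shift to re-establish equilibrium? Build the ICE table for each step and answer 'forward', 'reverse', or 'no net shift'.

Q₀ = 25.25 vs Keq = 0.009822 ⇒ Q>K, reverse
Step 1:
                    E           D
  I            0.8995       2.832
  C            0.8579      -2.574
  E             1.757      0.2584
  solve Keq expr → x = -0.8579; check Q = 0.009822
Then change container volume by factor 2 (V_new/V_old).
Step 2:
                    E           D
  I            0.8787      0.1292
  C          -0.02466     0.07397
  E             0.854      0.2032
  solve Keq expr → x = 0.02466; check Q = 0.009822

Direction: forward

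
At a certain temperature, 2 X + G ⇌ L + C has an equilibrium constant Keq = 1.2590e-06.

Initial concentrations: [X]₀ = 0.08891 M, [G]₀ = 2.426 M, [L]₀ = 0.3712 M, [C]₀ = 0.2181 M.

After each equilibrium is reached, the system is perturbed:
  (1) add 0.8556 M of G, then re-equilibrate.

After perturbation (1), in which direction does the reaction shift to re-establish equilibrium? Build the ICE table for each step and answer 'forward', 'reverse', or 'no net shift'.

Q₀ = 4.222 vs Keq = 1.2590e-06 ⇒ Q>K, reverse
Step 1:
                   X          G          L          C
  I          0.08891      2.426     0.3712     0.2181
  C           0.4362     0.2181    -0.2181    -0.2181
  E           0.5251      2.644     0.1531 5.9950e-06
  solve Keq expr → x = -0.2181; check Q = 1.2590e-06
Then add 0.8556 M of G.
Step 2:
                   X          G          L          C
  I           0.5251        3.5     0.1531 5.9950e-06
  C       -3.8794e-06 -1.9397e-06 1.9397e-06 1.9397e-06
  E           0.5251        3.5     0.1531 7.9347e-06
  solve Keq expr → x = 1.9397e-06; check Q = 1.2590e-06

Direction: forward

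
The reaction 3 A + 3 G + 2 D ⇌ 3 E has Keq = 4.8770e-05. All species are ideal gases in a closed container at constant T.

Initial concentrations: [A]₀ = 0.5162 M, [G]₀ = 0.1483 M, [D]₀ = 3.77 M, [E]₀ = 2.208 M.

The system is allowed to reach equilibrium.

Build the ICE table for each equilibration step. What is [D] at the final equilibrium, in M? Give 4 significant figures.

Q₀ = 1688 vs Keq = 4.8770e-05 ⇒ Q>K, reverse
Step 1:
                  A         G         D         E
  Initial    0.5162    0.1483      3.77     2.208
  Change      1.752     1.752     1.168    -1.752
  Equil       2.268       1.9     4.938    0.4564
  solve Keq expr → x = -0.5839; check Q = 4.8770e-05

[D]_eq = 4.938 M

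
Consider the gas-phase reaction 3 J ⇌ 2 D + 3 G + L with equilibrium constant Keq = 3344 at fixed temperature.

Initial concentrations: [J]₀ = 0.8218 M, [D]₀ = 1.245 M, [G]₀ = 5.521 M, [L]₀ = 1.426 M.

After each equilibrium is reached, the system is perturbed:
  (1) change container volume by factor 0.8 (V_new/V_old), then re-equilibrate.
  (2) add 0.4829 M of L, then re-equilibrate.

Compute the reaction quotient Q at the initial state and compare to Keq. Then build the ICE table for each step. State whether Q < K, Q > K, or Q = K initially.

Q₀ = 670.2 vs Keq = 3344 ⇒ Q<K, forward
Step 1:
                  J         D         G         L
  I          0.8218     1.245     5.521     1.426
  C         -0.2612    0.1741    0.2612   0.08707
  E          0.5606     1.419     5.782     1.513
  solve Keq expr → x = 0.08707; check Q = 3344
Then change container volume by factor 0.8 (V_new/V_old).
Step 2:
                  J         D         G         L
  I          0.7007     1.774     7.228     1.891
  C          0.1262  -0.08415   -0.1262  -0.04207
  E           0.827      1.69     7.102     1.849
  solve Keq expr → x = -0.04207; check Q = 3344
Then add 0.4829 M of L.
Step 3:
                  J         D         G         L
  I           0.827      1.69     7.102     2.332
  C         0.04743  -0.03162  -0.04743  -0.01581
  E          0.8744     1.658     7.054     2.316
  solve Keq expr → x = -0.01581; check Q = 3344

Q₀ = 670.2; Q < K (proceeds forward)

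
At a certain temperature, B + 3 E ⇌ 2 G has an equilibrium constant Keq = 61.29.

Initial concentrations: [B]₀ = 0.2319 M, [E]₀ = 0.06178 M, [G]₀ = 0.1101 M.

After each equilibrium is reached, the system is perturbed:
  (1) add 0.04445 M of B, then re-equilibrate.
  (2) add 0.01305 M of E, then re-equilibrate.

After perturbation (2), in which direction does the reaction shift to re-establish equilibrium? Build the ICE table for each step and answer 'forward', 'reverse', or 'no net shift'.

Q₀ = 221.7 vs Keq = 61.29 ⇒ Q>K, reverse
Step 1:
                  B         E         G
  I          0.2319   0.06178    0.1101
  C        0.007691   0.02307  -0.01538
  E          0.2396   0.08485   0.09472
  solve Keq expr → x = -0.007691; check Q = 61.29
Then add 0.04445 M of B.
Step 2:
                  B         E         G
  I           0.284   0.08485   0.09472
  C       -0.001109 -0.003327  0.002218
  E          0.2829   0.08153   0.09694
  solve Keq expr → x = 0.001109; check Q = 61.29
Then add 0.01305 M of E.
Step 3:
                  B         E         G
  I          0.2829   0.09458   0.09694
  C       -0.003099 -0.009298  0.006199
  E          0.2798   0.08528    0.1031
  solve Keq expr → x = 0.003099; check Q = 61.29

Direction: forward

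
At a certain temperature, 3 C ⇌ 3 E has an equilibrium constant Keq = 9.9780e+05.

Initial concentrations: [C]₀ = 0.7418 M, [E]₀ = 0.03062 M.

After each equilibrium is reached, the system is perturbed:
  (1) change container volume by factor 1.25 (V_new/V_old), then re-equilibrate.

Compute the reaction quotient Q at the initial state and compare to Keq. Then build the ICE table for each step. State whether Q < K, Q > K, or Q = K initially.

Q₀ = 7.0332e-05; Q < K (proceeds forward)

Q₀ = 7.0332e-05 vs Keq = 9.9780e+05 ⇒ Q<K, forward
Step 1:
                   C          E
  init        0.7418    0.03062
  Δ          -0.7341     0.7341
  eq        0.007653     0.7648
  solve Keq expr → x = 0.2447; check Q = 9.9780e+05
Then change container volume by factor 1.25 (V_new/V_old).
Step 2:
                   C          E
  init      0.006123     0.6118
  Δ                0          0
  eq        0.006123     0.6118
  solve Keq expr → x = 0; check Q = 9.9780e+05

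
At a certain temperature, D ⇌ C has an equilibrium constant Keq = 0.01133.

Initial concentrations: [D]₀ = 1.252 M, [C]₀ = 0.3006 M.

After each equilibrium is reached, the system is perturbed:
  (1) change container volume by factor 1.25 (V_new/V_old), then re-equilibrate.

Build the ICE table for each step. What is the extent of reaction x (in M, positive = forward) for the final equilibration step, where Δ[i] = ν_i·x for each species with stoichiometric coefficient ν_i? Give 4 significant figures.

x = 0 M

Q₀ = 0.2401 vs Keq = 0.01133 ⇒ Q>K, reverse
Step 1:
                   D          C
  I            1.252     0.3006
  C           0.2832    -0.2832
  E            1.535    0.01739
  solve Keq expr → x = -0.2832; check Q = 0.01133
Then change container volume by factor 1.25 (V_new/V_old).
Step 2:
                   D          C
  I            1.228    0.01392
  C                0          0
  E            1.228    0.01392
  solve Keq expr → x = 0; check Q = 0.01133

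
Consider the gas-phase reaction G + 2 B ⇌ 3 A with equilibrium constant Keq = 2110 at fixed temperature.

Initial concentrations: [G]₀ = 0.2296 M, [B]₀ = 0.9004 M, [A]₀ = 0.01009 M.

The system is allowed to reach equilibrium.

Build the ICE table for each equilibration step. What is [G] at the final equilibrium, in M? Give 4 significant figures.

[G]_eq = 8.1638e-04 M

Q₀ = 5.5186e-06 vs Keq = 2110 ⇒ Q<K, forward
Step 1:
                    G           B           A
  init         0.2296      0.9004     0.01009
  Δ           -0.2288     -0.4576      0.6864
  eq       8.1638e-04      0.4428      0.6964
  solve Keq expr → x = 0.2288; check Q = 2110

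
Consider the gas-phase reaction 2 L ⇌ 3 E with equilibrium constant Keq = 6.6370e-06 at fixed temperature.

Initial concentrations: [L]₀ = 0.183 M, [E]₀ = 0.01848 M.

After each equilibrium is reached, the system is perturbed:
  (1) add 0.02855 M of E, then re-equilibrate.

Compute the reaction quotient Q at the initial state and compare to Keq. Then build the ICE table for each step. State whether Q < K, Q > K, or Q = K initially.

Q₀ = 1.8845e-04; Q > K (proceeds reverse)

Q₀ = 1.8845e-04 vs Keq = 6.6370e-06 ⇒ Q>K, reverse
Step 1:
                   L          E
  I            0.183    0.01848
  C         0.008162   -0.01224
  E           0.1912   0.006236
  solve Keq expr → x = -0.004081; check Q = 6.6370e-06
Then add 0.02855 M of E.
Step 2:
                   L          E
  I           0.1912    0.03479
  C          0.01877   -0.02815
  E           0.2099   0.006638
  solve Keq expr → x = -0.009383; check Q = 6.6370e-06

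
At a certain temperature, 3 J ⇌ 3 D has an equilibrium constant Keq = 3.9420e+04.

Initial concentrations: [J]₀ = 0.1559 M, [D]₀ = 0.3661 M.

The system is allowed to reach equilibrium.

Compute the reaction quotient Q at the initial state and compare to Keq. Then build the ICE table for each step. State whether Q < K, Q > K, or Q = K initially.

Q₀ = 12.95; Q < K (proceeds forward)

Q₀ = 12.95 vs Keq = 3.9420e+04 ⇒ Q<K, forward
Step 1:
                   J          D
  I           0.1559     0.3661
  C           -0.141      0.141
  E           0.0149     0.5071
  solve Keq expr → x = 0.047; check Q = 3.9420e+04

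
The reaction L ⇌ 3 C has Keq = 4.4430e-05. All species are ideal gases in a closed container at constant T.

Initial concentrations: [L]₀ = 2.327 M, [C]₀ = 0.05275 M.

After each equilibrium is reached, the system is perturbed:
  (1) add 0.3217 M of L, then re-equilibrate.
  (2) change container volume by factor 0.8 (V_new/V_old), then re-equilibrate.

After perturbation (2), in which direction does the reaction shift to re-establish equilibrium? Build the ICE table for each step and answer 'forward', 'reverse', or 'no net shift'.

Q₀ = 6.3077e-05 vs Keq = 4.4430e-05 ⇒ Q>K, reverse
Step 1:
                    L           C
  Initial       2.327     0.05275
  Change     0.001934   -0.005803
  Equil         2.329     0.04695
  solve Keq expr → x = -0.001934; check Q = 4.4430e-05
Then add 0.3217 M of L.
Step 2:
                    L           C
  Initial       2.651     0.04695
  Change  -6.8829e-04    0.002065
  Equil          2.65     0.04901
  solve Keq expr → x = 6.8829e-04; check Q = 4.4430e-05
Then change container volume by factor 0.8 (V_new/V_old).
Step 3:
                    L           C
  Initial       3.312     0.06127
  Change     0.002818   -0.008453
  Equil         3.315     0.05281
  solve Keq expr → x = -0.002818; check Q = 4.4430e-05

Direction: reverse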